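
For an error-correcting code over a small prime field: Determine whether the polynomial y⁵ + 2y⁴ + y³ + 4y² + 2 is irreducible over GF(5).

Write P(y) = y⁵ + 2y⁴ + y³ + 4y² + 2.
Check for roots in GF(5): P(0) = 2; P(1) = 0 → root; P(2) = 0 → root; P(3) = 0 → root; P(4) = 1.
P(1) = 0, so (y − 1) divides P(y); P is reducible.

No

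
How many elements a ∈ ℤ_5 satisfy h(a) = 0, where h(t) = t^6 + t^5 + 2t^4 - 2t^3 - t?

Evaluate at each of the 5 elements of ℤ_5:
h(0) = 0 → root; h(1) = 1; h(2) = 0 → root; h(3) = 2; h(4) = 0 → root.
Roots: {0, 2, 4}.

3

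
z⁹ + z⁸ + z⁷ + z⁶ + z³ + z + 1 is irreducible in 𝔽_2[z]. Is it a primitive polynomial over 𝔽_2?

Write f(z) = z⁹ + z⁸ + z⁷ + z⁶ + z³ + z + 1.
|GF(2^9)^×| = 2^9 − 1 = 511. Prime factorization: 511 = 7·73.
f is primitive ⇔ z has order 511 in GF(2)[z]/(f), i.e. z^(511/q) ≠ 1 for each prime q | 511.
z^(73) mod f = z⁷ + z⁵ + z³ + z + 1.
z^(7) mod f = z⁷.
None equal 1, so z has full order 511; f is primitive.

Yes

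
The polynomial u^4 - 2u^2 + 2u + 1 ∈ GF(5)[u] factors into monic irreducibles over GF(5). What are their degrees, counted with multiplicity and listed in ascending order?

1, 3

Write g(u) = u^4 - 2u^2 + 2u + 1.
Roots in GF(5): g(0) = 1; g(1) = 2; g(2) = 3; g(3) = 0 → root; g(4) = 3.
Linear factors from roots: (u + 2).
Complete factorization: g(u) = (u + 2)·(u^3 - 2u^2 + 2u - 2).
Factor degrees with multiplicity: 1 + 3 = 4.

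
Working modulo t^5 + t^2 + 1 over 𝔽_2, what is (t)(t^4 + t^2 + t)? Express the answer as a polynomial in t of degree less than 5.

Multiply in 𝔽_2[t]: (t)·(t^4 + t^2 + t) = t^5 + t^3 + t^2.
Reduce using t^5 ≡ t^2 + 1 (mod t^5 + t^2 + 1).
Reduced: t^3 + 1.

t^3 + 1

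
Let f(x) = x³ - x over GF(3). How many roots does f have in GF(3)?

3

Evaluate at each of the 3 elements of GF(3):
f(0) = 0 → root; f(1) = 0 → root; f(2) = 0 → root.
Roots: {0, 1, 2}.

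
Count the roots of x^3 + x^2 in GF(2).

2

Write h(x) = x^3 + x^2.
Evaluate at each of the 2 elements of GF(2):
h(0) = 0 → root; h(1) = 0 → root.
Roots: {0, 1}.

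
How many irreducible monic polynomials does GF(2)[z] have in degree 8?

30

x^(2^8) − x is the product of all monic irreducibles of degree dividing 8; Möbius inversion gives N = (1/8) Σ μ(8/d)·2^d.
Divisors of 8: 1, 2, 4, 8; μ(8/d) for each: 0, 0, -1, 1.
Σ = − 2^4 + 2^8 = 240.
N = 240/8 = 30.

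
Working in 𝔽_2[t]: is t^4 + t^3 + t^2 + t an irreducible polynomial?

No

Write P(t) = t^4 + t^3 + t^2 + t.
Check for roots in 𝔽_2: P(0) = 0 → root; P(1) = 0 → root.
P(0) = 0, so (t) divides P(t); P is reducible.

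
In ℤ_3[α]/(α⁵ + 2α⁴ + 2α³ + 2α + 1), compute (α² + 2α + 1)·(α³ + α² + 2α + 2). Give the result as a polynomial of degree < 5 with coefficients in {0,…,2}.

α^4 + α^2 + α + 1

Multiply in ℤ_3[α]: (α² + 2α + 1)·(α³ + α² + 2α + 2) = α⁵ + 2α³ + α² + 2.
Reduce using α⁵ ≡ α⁴ + α³ + α + 2 (mod α⁵ + 2α⁴ + 2α³ + 2α + 1).
Reduced: α⁴ + α² + α + 1.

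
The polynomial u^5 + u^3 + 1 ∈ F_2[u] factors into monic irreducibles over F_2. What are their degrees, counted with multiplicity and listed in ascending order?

5

Write g(u) = u^5 + u^3 + 1.
Roots in F_2: g(0) = 1; g(1) = 1.
Complete factorization: g(u) = (u^5 + u^3 + 1).
Factor degrees with multiplicity: 5 = 5.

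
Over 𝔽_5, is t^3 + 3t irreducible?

No

Write h(t) = t^3 + 3t.
Check for roots in 𝔽_5: h(0) = 0 → root; h(1) = 4; h(2) = 4; h(3) = 1; h(4) = 1.
h(0) = 0, so (t) divides h(t); h is reducible.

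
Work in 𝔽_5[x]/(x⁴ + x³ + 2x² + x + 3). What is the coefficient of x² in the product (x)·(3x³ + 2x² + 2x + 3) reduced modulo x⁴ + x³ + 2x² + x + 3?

1

Multiply in 𝔽_5[x]: (x)·(3x³ + 2x² + 2x + 3) = 3x⁴ + 2x³ + 2x² + 3x.
Reduce using x⁴ ≡ 4x³ + 3x² + 4x + 2 (mod x⁴ + x³ + 2x² + x + 3).
Reduced: 4x³ + x² + 1.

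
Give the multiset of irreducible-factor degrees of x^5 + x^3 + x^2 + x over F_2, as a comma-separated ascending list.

1, 1, 3

Write h(x) = x^5 + x^3 + x^2 + x.
Roots in F_2: h(0) = 0 → root; h(1) = 0 → root.
Linear factors from roots: (x), (x + 1).
Complete factorization: h(x) = (x)·(x + 1)·(x^3 + x^2 + 1).
Factor degrees with multiplicity: 1 + 1 + 3 = 5.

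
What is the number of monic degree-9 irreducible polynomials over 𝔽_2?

x^(2^9) − x is the product of all monic irreducibles of degree dividing 9; Möbius inversion gives N = (1/9) Σ μ(9/d)·2^d.
Divisors of 9: 1, 3, 9; μ(9/d) for each: 0, -1, 1.
Σ = − 2^3 + 2^9 = 504.
N = 504/9 = 56.

56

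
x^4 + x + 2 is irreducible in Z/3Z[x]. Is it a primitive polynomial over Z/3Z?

Write f(x) = x^4 + x + 2.
|GF(3^4)^×| = 3^4 − 1 = 80. Prime factorization: 80 = 2^4·5.
f is primitive ⇔ x has order 80 in GF(3)[x]/(f), i.e. x^(80/q) ≠ 1 for each prime q | 80.
x^(40) mod f = 2.
x^(16) mod f = 2x^3 + x + 2.
None equal 1, so x has full order 80; f is primitive.

Yes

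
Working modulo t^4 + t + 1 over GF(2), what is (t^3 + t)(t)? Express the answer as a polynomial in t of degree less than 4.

Multiply in GF(2)[t]: (t^3 + t)·(t) = t^4 + t^2.
Reduce using t^4 ≡ t + 1 (mod t^4 + t + 1).
Reduced: t^2 + t + 1.

t^2 + t + 1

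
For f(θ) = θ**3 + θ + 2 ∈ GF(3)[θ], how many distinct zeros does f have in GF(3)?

Evaluate at each of the 3 elements of GF(3):
f(0) = 2; f(1) = 1; f(2) = 0 → root.
Roots: {2}.

1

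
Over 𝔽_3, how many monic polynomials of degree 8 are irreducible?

x^(3^8) − x is the product of all monic irreducibles of degree dividing 8; Möbius inversion gives N = (1/8) Σ μ(8/d)·3^d.
Divisors of 8: 1, 2, 4, 8; μ(8/d) for each: 0, 0, -1, 1.
Σ = − 3^4 + 3^8 = 6480.
N = 6480/8 = 810.

810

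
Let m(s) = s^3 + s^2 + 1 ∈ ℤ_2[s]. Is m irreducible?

Check for roots in ℤ_2: m(0) = 1; m(1) = 1.
No roots. A degree-3 polynomial over a field with no linear factor is irreducible.

Yes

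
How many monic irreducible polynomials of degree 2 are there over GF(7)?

x^(7^2) − x is the product of all monic irreducibles of degree dividing 2; Möbius inversion gives N = (1/2) Σ μ(2/d)·7^d.
Divisors of 2: 1, 2; μ(2/d) for each: -1, 1.
Σ = − 7^1 + 7^2 = 42.
N = 42/2 = 21.

21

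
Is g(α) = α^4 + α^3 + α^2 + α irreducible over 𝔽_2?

No

Check for roots in 𝔽_2: g(0) = 0 → root; g(1) = 0 → root.
g(0) = 0, so (α) divides g(α); g is reducible.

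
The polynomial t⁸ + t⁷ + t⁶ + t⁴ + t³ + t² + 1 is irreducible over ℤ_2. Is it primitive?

Write f(t) = t⁸ + t⁷ + t⁶ + t⁴ + t³ + t² + 1.
|GF(2^8)^×| = 2^8 − 1 = 255. Prime factorization: 255 = 3·5·17.
f is primitive ⇔ t has order 255 in GF(2)[t]/(f), i.e. t^(255/q) ≠ 1 for each prime q | 255.
t^(85) mod f = 1
t^(51) mod f = t⁶ + t³.
t^(15) mod f = t⁷ + t⁶ + t⁴ + t³ + t² + t.
Since t^(85) = 1, the order of t divides 85 < 255; not primitive.

No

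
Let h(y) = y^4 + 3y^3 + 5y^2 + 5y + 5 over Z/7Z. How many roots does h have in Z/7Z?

2

Evaluate at each of the 7 elements of Z/7Z:
h(0) = 5; h(1) = 5; h(2) = 5; h(3) = 3; h(4) = 0 → root; h(5) = 0 → root; h(6) = 3.
Roots: {4, 5}.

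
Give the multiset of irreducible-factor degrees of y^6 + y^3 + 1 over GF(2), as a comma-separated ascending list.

Write f(y) = y^6 + y^3 + 1.
Roots in GF(2): f(0) = 1; f(1) = 1.
Complete factorization: f(y) = (y^6 + y^3 + 1).
Factor degrees with multiplicity: 6 = 6.

6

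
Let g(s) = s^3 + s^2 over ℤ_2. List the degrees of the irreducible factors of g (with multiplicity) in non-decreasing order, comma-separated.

Roots in ℤ_2: g(0) = 0 → root; g(1) = 0 → root.
Linear factors from roots: (s), (s + 1).
Complete factorization: g(s) = (s + 1)·(s)^2.
Factor degrees with multiplicity: 1 + 1 + 1 = 3.

1, 1, 1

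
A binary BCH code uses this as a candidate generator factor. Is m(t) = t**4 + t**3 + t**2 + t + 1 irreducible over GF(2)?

Yes

Check for roots in GF(2): m(0) = 1; m(1) = 1.
No roots, so no linear factors.
Monic irreducibles of degree 2 over GF(2): t**2 + t + 1.
None of them divide m (all give nonzero remainder).
No irreducible factor of degree ≤ 2 exists, so m is irreducible over GF(2).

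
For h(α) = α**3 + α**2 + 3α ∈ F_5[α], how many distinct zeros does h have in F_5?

3

Evaluate at each of the 5 elements of F_5:
h(0) = 0 → root; h(1) = 0 → root; h(2) = 3; h(3) = 0 → root; h(4) = 2.
Roots: {0, 1, 3}.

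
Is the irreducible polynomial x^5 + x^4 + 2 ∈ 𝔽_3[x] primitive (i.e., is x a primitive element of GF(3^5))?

No

Write f(x) = x^5 + x^4 + 2.
|GF(3^5)^×| = 3^5 − 1 = 242. Prime factorization: 242 = 2·11^2.
f is primitive ⇔ x has order 242 in GF(3)[x]/(f), i.e. x^(242/q) ≠ 1 for each prime q | 242.
x^(121) mod f = 1
x^(22) mod f = 2x^2 + x + 1.
Since x^(121) = 1, the order of x divides 121 < 242; not primitive.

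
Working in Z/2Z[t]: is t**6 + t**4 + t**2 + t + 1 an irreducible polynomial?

Yes

Write g(t) = t**6 + t**4 + t**2 + t + 1.
Check for roots in Z/2Z: g(0) = 1; g(1) = 1.
No roots, so no linear factors.
Monic irreducibles of degree 2 over GF(2): t**2 + t + 1.
None of them divide g (all give nonzero remainder).
Monic irreducibles of degree 3 over GF(2): t**3 + t + 1, t**3 + t**2 + 1.
None of them divide g (all give nonzero remainder).
No irreducible factor of degree ≤ 3 exists, so g is irreducible over GF(2).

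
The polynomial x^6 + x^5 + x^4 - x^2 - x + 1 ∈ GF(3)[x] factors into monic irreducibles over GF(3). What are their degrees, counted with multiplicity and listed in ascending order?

Write h(x) = x^6 + x^5 + x^4 - x^2 - x + 1.
Roots in GF(3): h(0) = 1; h(1) = 2; h(2) = 2.
Complete factorization: h(x) = (x^6 + x^5 + x^4 - x^2 - x + 1).
Factor degrees with multiplicity: 6 = 6.

6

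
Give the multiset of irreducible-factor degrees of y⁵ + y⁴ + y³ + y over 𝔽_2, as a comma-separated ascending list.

Write h(y) = y⁵ + y⁴ + y³ + y.
Roots in 𝔽_2: h(0) = 0 → root; h(1) = 0 → root.
Linear factors from roots: (y), (y + 1).
Complete factorization: h(y) = (y)·(y + 1)·(y³ + y + 1).
Factor degrees with multiplicity: 1 + 1 + 3 = 5.

1, 1, 3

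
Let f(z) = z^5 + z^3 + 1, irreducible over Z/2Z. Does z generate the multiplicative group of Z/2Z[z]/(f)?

|GF(2^5)^×| = 2^5 − 1 = 31. Prime factorization: 31 = 31.
f is primitive ⇔ z has order 31 in GF(2)[z]/(f), i.e. z^(31/q) ≠ 1 for each prime q | 31.
z^(1) mod f = z.
None equal 1, so z has full order 31; f is primitive.

Yes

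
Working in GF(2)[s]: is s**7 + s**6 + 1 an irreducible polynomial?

Write P(s) = s**7 + s**6 + 1.
Check for roots in GF(2): P(0) = 1; P(1) = 1.
No roots, so no linear factors.
Monic irreducibles of degree 2 over GF(2): s**2 + s + 1.
None of them divide P (all give nonzero remainder).
Monic irreducibles of degree 3 over GF(2): s**3 + s + 1, s**3 + s**2 + 1.
None of them divide P (all give nonzero remainder).
No irreducible factor of degree ≤ 3 exists, so P is irreducible over GF(2).

Yes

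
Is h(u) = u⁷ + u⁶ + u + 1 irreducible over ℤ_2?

Check for roots in ℤ_2: h(0) = 1; h(1) = 0 → root.
h(1) = 0, so (u − 1) divides h(u); h is reducible.

No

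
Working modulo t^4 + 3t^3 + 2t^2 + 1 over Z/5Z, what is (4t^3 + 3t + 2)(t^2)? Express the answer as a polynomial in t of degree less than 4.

Multiply in Z/5Z[t]: (4t^3 + 3t + 2)·(t^2) = 4t^5 + 3t^3 + 2t^2.
Reduce using t^4 ≡ 2t^3 + 3t^2 + 4 (mod t^4 + 3t^3 + 2t^2 + 1).
Reduced: t^3 + t^2 + t + 2.

t^3 + t^2 + t + 2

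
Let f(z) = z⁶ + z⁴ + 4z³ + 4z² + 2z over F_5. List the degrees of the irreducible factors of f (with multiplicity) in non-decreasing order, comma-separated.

1, 1, 1, 1, 2

Roots in F_5: f(0) = 0 → root; f(1) = 2; f(2) = 2; f(3) = 0 → root; f(4) = 0 → root.
Linear factors from roots: (z), (z + 2), (z + 1).
Complete factorization: f(z) = (z)·(z + 1)·(z + 2)^2·(z² + 3).
Factor degrees with multiplicity: 1 + 1 + 1 + 1 + 2 = 6.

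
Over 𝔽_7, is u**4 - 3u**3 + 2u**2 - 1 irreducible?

Yes

Write g(u) = u**4 - 3u**3 + 2u**2 - 1.
Check for roots in 𝔽_7: g(0) = 6; g(1) = 6; g(2) = 6; g(3) = 3; g(4) = 4; g(5) = 5; g(6) = 5.
No roots, so no linear factors.
Degree-2 irreducible divisors: test the 21 monic irreducibles of degree 2 over GF(7).
None of them divide g (all give nonzero remainder).
No irreducible factor of degree ≤ 2 exists, so g is irreducible over GF(7).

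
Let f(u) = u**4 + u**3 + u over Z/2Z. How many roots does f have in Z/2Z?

1

Evaluate at each of the 2 elements of Z/2Z:
f(0) = 0 → root; f(1) = 1.
Roots: {0}.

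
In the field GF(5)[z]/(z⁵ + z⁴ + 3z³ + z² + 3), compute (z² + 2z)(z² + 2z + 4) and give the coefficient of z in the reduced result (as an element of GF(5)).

3

Multiply in GF(5)[z]: (z² + 2z)·(z² + 2z + 4) = z⁴ + 4z³ + 3z² + 3z.
Reduced: z⁴ + 4z³ + 3z² + 3z.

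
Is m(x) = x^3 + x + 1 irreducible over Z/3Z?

Check for roots in Z/3Z: m(0) = 1; m(1) = 0 → root; m(2) = 2.
m(1) = 0, so (x − 1) divides m(x); m is reducible.

No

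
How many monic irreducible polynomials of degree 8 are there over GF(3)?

810

Gauss's count: N_{3}(8) = (1/8) Σ_{d|8} μ(8/d)·3^d.
Divisors of 8: 1, 2, 4, 8; μ(8/d) for each: 0, 0, -1, 1.
Σ = − 3^4 + 3^8 = 6480.
N = 6480/8 = 810.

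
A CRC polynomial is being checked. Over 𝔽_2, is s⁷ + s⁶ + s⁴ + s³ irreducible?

No

Write g(s) = s⁷ + s⁶ + s⁴ + s³.
Check for roots in 𝔽_2: g(0) = 0 → root; g(1) = 0 → root.
g(0) = 0, so (s) divides g(s); g is reducible.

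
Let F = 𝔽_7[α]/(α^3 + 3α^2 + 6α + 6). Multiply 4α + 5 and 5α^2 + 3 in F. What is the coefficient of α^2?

0

Multiply in 𝔽_7[α]: (4α + 5)·(5α^2 + 3) = 6α^3 + 4α^2 + 5α + 1.
Reduce using α^3 ≡ 4α^2 + α + 1 (mod α^3 + 3α^2 + 6α + 6).
Reduced: 4α.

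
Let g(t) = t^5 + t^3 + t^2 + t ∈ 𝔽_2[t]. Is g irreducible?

No

Check for roots in 𝔽_2: g(0) = 0 → root; g(1) = 0 → root.
g(0) = 0, so (t) divides g(t); g is reducible.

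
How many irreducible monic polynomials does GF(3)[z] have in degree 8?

810

x^(3^8) − x is the product of all monic irreducibles of degree dividing 8; Möbius inversion gives N = (1/8) Σ μ(8/d)·3^d.
Divisors of 8: 1, 2, 4, 8; μ(8/d) for each: 0, 0, -1, 1.
Σ = − 3^4 + 3^8 = 6480.
N = 6480/8 = 810.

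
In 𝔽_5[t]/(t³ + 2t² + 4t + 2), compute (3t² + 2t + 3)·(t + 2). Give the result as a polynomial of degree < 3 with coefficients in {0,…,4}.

2t^2

Multiply in 𝔽_5[t]: (3t² + 2t + 3)·(t + 2) = 3t³ + 3t² + 2t + 1.
Reduce using t³ ≡ 3t² + t + 3 (mod t³ + 2t² + 4t + 2).
Reduced: 2t².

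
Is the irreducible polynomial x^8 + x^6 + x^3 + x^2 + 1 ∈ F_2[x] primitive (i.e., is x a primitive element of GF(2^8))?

Write f(x) = x^8 + x^6 + x^3 + x^2 + 1.
|GF(2^8)^×| = 2^8 − 1 = 255. Prime factorization: 255 = 3·5·17.
f is primitive ⇔ x has order 255 in GF(2)[x]/(f), i.e. x^(255/q) ≠ 1 for each prime q | 255.
x^(85) mod f = x^4 + x^3 + x^2.
x^(51) mod f = x^7 + x^5.
x^(15) mod f = x^6 + x^5 + x^4 + x^3 + x^2.
None equal 1, so x has full order 255; f is primitive.

Yes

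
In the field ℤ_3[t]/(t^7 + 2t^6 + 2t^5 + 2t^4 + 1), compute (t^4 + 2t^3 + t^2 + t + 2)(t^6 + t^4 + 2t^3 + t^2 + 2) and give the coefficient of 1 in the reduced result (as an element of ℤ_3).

1

Multiply in ℤ_3[t]: (t^4 + 2t^3 + t^2 + t + 2)·(t^6 + t^4 + 2t^3 + t^2 + 2) = t^10 + 2t^9 + 2t^8 + 2t^7 + 2t^6 + 2t^5 + t^4 + t^2 + 2t + 1.
Reduce using t^7 ≡ t^6 + t^5 + t^4 + 2 (mod t^7 + 2t^6 + 2t^5 + 2t^4 + 1).
Reduced: 2t^6 + 2t^5 + t^4 + 2t^3 + t^2 + 2t + 1.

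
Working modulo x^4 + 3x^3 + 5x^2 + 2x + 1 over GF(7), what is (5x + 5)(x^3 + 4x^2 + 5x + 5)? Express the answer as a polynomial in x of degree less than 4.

Multiply in GF(7)[x]: (5x + 5)·(x^3 + 4x^2 + 5x + 5) = 5x^4 + 4x^3 + 3x^2 + x + 4.
Reduce using x^4 ≡ 4x^3 + 2x^2 + 5x + 6 (mod x^4 + 3x^3 + 5x^2 + 2x + 1).
Reduced: 3x^3 + 6x^2 + 5x + 6.

3x^3 + 6x^2 + 5x + 6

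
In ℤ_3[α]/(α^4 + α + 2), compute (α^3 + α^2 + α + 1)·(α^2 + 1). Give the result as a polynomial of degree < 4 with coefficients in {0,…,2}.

2α^3 + α^2 + α + 2

Multiply in ℤ_3[α]: (α^3 + α^2 + α + 1)·(α^2 + 1) = α^5 + α^4 + 2α^3 + 2α^2 + α + 1.
Reduce using α^4 ≡ 2α + 1 (mod α^4 + α + 2).
Reduced: 2α^3 + α^2 + α + 2.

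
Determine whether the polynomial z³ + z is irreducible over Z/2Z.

No

Write P(z) = z³ + z.
Check for roots in Z/2Z: P(0) = 0 → root; P(1) = 0 → root.
P(0) = 0, so (z) divides P(z); P is reducible.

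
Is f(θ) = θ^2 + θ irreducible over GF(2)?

No

Check for roots in GF(2): f(0) = 0 → root; f(1) = 0 → root.
f(0) = 0, so (θ) divides f(θ); f is reducible.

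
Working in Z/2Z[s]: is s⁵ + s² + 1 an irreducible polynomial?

Yes

Write m(s) = s⁵ + s² + 1.
Check for roots in Z/2Z: m(0) = 1; m(1) = 1.
No roots, so no linear factors.
Monic irreducibles of degree 2 over GF(2): s² + s + 1.
None of them divide m (all give nonzero remainder).
No irreducible factor of degree ≤ 2 exists, so m is irreducible over GF(2).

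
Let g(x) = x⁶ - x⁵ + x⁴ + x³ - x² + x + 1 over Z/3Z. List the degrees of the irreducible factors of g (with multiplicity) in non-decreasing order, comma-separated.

1, 2, 3

Roots in Z/3Z: g(0) = 1; g(1) = 0 → root; g(2) = 1.
Linear factors from roots: (x - 1).
Complete factorization: g(x) = (x - 1)·(x² + x - 1)·(x³ - x² + 1).
Factor degrees with multiplicity: 1 + 2 + 3 = 6.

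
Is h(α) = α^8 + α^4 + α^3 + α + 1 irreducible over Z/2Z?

Check for roots in Z/2Z: h(0) = 1; h(1) = 1.
No roots, so no linear factors.
Monic irreducibles of degree 2 over GF(2): α^2 + α + 1.
None of them divide h (all give nonzero remainder).
Monic irreducibles of degree 3 over GF(2): α^3 + α + 1, α^3 + α^2 + 1.
None of them divide h (all give nonzero remainder).
Monic irreducibles of degree 4 over GF(2): α^4 + α + 1, α^4 + α^3 + 1, α^4 + α^3 + α^2 + α + 1.
None of them divide h (all give nonzero remainder).
No irreducible factor of degree ≤ 4 exists, so h is irreducible over GF(2).

Yes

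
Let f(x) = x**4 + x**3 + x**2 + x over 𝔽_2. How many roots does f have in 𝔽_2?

2

Evaluate at each of the 2 elements of 𝔽_2:
f(0) = 0 → root; f(1) = 0 → root.
Roots: {0, 1}.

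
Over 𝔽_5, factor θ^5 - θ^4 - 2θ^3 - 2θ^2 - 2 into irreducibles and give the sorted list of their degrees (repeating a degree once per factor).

1, 2, 2

Write f(θ) = θ^5 - θ^4 - 2θ^3 - 2θ^2 - 2.
Roots in 𝔽_5: f(0) = 3; f(1) = 4; f(2) = 0 → root; f(3) = 3; f(4) = 1.
Linear factors from roots: (θ - 2).
Complete factorization: f(θ) = (θ - 2)·(θ^2 - 2)·(θ^2 + θ + 2).
Factor degrees with multiplicity: 1 + 2 + 2 = 5.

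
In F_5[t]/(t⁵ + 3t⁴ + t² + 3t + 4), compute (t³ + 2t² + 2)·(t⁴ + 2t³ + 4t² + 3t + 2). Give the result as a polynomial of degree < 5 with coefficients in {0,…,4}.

2t^4 + 3t^3 + 2t + 4

Multiply in F_5[t]: (t³ + 2t² + 2)·(t⁴ + 2t³ + 4t² + 3t + 2) = t⁷ + 4t⁶ + 3t⁵ + 3t⁴ + 2t³ + 2t² + t + 4.
Reduce using t⁵ ≡ 2t⁴ + 4t² + 2t + 1 (mod t⁵ + 3t⁴ + t² + 3t + 4).
Reduced: 2t⁴ + 3t³ + 2t + 4.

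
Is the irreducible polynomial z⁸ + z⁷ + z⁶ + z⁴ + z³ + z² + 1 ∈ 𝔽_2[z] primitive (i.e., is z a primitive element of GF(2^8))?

Write f(z) = z⁸ + z⁷ + z⁶ + z⁴ + z³ + z² + 1.
|GF(2^8)^×| = 2^8 − 1 = 255. Prime factorization: 255 = 3·5·17.
f is primitive ⇔ z has order 255 in GF(2)[z]/(f), i.e. z^(255/q) ≠ 1 for each prime q | 255.
z^(85) mod f = 1
z^(51) mod f = z⁶ + z³.
z^(15) mod f = z⁷ + z⁶ + z⁴ + z³ + z² + z.
Since z^(85) = 1, the order of z divides 85 < 255; not primitive.

No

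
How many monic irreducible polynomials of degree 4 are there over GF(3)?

By the necklace-counting formula, N_3(4) = (1/4) Σ_{d|4} μ(4/d)·3^d.
Divisors of 4: 1, 2, 4; μ(4/d) for each: 0, -1, 1.
Σ = − 3^2 + 3^4 = 72.
N = 72/4 = 18.

18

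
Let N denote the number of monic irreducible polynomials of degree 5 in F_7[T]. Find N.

By the necklace-counting formula, N_7(5) = (1/5) Σ_{d|5} μ(5/d)·7^d.
Divisors of 5: 1, 5; μ(5/d) for each: -1, 1.
Σ = − 7^1 + 7^5 = 16800.
N = 16800/5 = 3360.

3360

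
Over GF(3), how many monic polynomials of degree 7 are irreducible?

By the necklace-counting formula, N_3(7) = (1/7) Σ_{d|7} μ(7/d)·3^d.
Divisors of 7: 1, 7; μ(7/d) for each: -1, 1.
Σ = − 3^1 + 3^7 = 2184.
N = 2184/7 = 312.

312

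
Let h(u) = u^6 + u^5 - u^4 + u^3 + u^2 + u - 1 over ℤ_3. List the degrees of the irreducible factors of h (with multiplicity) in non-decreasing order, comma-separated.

Roots in ℤ_3: h(0) = 2; h(1) = 0 → root; h(2) = 0 → root.
Linear factors from roots: (u - 1), (u + 1).
Complete factorization: h(u) = (u + 1)·(u - 1)·(u^4 + u^3 - u + 1).
Factor degrees with multiplicity: 1 + 1 + 4 = 6.

1, 1, 4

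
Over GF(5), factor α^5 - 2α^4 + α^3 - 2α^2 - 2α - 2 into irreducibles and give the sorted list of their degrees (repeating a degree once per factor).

5

Write h(α) = α^5 - 2α^4 + α^3 - 2α^2 - 2α - 2.
Roots in GF(5): h(0) = 3; h(1) = 4; h(2) = 4; h(3) = 2; h(4) = 4.
Complete factorization: h(α) = (α^5 - 2α^4 + α^3 - 2α^2 - 2α - 2).
Factor degrees with multiplicity: 5 = 5.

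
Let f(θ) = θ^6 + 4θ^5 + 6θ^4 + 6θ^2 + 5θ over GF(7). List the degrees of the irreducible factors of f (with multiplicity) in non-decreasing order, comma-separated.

Linear factors from roots: (θ), (θ + 5).
Complete factorization: f(θ) = (θ)·(θ + 5)·(θ^2 + θ + 4)·(θ^2 + 5θ + 2).
Factor degrees with multiplicity: 1 + 1 + 2 + 2 = 6.

1, 1, 2, 2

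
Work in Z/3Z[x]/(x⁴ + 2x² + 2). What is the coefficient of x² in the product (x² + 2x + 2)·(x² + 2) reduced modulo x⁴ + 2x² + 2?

Multiply in Z/3Z[x]: (x² + 2x + 2)·(x² + 2) = x⁴ + 2x³ + x² + x + 1.
Reduce using x⁴ ≡ x² + 1 (mod x⁴ + 2x² + 2).
Reduced: 2x³ + 2x² + x + 2.

2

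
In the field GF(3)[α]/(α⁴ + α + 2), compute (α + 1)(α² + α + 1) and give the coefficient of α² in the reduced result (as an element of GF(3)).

Multiply in GF(3)[α]: (α + 1)·(α² + α + 1) = α³ + 2α² + 2α + 1.
Reduced: α³ + 2α² + 2α + 1.

2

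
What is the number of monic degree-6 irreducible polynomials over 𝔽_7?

19544

The number of monic irreducibles of degree 6 over GF(7) is (1/6)·Σ_{d∣6} μ(6/d) 7^d.
Divisors of 6: 1, 2, 3, 6; μ(6/d) for each: 1, -1, -1, 1.
Σ = 7^1 − 7^2 − 7^3 + 7^6 = 117264.
N = 117264/6 = 19544.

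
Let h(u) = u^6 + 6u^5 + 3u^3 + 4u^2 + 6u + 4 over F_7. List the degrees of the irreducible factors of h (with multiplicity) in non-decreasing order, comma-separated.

Complete factorization: h(u) = (u^6 + 6u^5 + 3u^3 + 4u^2 + 6u + 4).
Factor degrees with multiplicity: 6 = 6.

6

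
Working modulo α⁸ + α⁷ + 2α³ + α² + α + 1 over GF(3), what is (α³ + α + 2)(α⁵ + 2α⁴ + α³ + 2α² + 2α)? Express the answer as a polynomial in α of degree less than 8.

α^7 + 2α^6 + α^4 + 2α^3 + 2α^2 + 2

Multiply in GF(3)[α]: (α³ + α + 2)·(α⁵ + 2α⁴ + α³ + 2α² + 2α) = α⁸ + 2α⁷ + 2α⁶ + α⁴ + α³ + α.
Reduce using α⁸ ≡ 2α⁷ + α³ + 2α² + 2α + 2 (mod α⁸ + α⁷ + 2α³ + α² + α + 1).
Reduced: α⁷ + 2α⁶ + α⁴ + 2α³ + 2α² + 2.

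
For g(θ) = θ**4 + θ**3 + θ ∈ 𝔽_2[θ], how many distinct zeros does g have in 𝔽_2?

Evaluate at each of the 2 elements of 𝔽_2:
g(0) = 0 → root; g(1) = 1.
Roots: {0}.

1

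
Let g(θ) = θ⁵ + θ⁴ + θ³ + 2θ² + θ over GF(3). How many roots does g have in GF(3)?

3

Evaluate at each of the 3 elements of GF(3):
g(0) = 0 → root; g(1) = 0 → root; g(2) = 0 → root.
Roots: {0, 1, 2}.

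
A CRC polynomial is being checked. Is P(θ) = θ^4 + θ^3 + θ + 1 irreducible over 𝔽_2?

Check for roots in 𝔽_2: P(0) = 1; P(1) = 0 → root.
P(1) = 0, so (θ − 1) divides P(θ); P is reducible.

No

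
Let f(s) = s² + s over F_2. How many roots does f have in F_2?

2

Evaluate at each of the 2 elements of F_2:
f(0) = 0 → root; f(1) = 0 → root.
Roots: {0, 1}.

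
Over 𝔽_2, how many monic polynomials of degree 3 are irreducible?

The number of monic irreducibles of degree 3 over GF(2) is (1/3)·Σ_{d∣3} μ(3/d) 2^d.
Divisors of 3: 1, 3; μ(3/d) for each: -1, 1.
Σ = − 2^1 + 2^3 = 6.
N = 6/3 = 2.

2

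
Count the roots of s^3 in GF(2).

1

Write h(s) = s^3.
Evaluate at each of the 2 elements of GF(2):
h(0) = 0 → root; h(1) = 1.
Roots: {0}.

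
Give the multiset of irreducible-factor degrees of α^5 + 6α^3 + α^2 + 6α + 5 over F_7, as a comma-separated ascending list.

1, 2, 2

Write f(α) = α^5 + 6α^3 + α^2 + 6α + 5.
Linear factors from roots: (α + 1).
Complete factorization: f(α) = (α + 1)·(α^2 + 2α + 5)·(α^2 + 4α + 1).
Factor degrees with multiplicity: 1 + 2 + 2 = 5.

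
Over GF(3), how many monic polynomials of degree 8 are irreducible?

By the necklace-counting formula, N_3(8) = (1/8) Σ_{d|8} μ(8/d)·3^d.
Divisors of 8: 1, 2, 4, 8; μ(8/d) for each: 0, 0, -1, 1.
Σ = − 3^4 + 3^8 = 6480.
N = 6480/8 = 810.

810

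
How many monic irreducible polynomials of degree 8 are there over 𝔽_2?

30

By the necklace-counting formula, N_2(8) = (1/8) Σ_{d|8} μ(8/d)·2^d.
Divisors of 8: 1, 2, 4, 8; μ(8/d) for each: 0, 0, -1, 1.
Σ = − 2^4 + 2^8 = 240.
N = 240/8 = 30.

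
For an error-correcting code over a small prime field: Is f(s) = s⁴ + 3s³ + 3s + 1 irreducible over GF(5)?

Yes

Check for roots in GF(5): f(0) = 1; f(1) = 3; f(2) = 2; f(3) = 2; f(4) = 1.
No roots, so no linear factors.
Degree-2 irreducible divisors: test the 10 monic irreducibles of degree 2 over GF(5).
None of them divide f (all give nonzero remainder).
No irreducible factor of degree ≤ 2 exists, so f is irreducible over GF(5).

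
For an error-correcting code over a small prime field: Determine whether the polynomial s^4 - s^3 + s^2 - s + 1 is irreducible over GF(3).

Yes

Write h(s) = s^4 - s^3 + s^2 - s + 1.
Check for roots in GF(3): h(0) = 1; h(1) = 1; h(2) = 2.
No roots, so no linear factors.
Monic irreducibles of degree 2 over GF(3): s^2 + 1, s^2 + s - 1, s^2 - s - 1.
None of them divide h (all give nonzero remainder).
No irreducible factor of degree ≤ 2 exists, so h is irreducible over GF(3).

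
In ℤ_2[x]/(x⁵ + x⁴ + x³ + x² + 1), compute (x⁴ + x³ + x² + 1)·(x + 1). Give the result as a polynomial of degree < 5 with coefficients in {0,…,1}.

x^4 + x^3 + x

Multiply in ℤ_2[x]: (x⁴ + x³ + x² + 1)·(x + 1) = x⁵ + x² + x + 1.
Reduce using x⁵ ≡ x⁴ + x³ + x² + 1 (mod x⁵ + x⁴ + x³ + x² + 1).
Reduced: x⁴ + x³ + x.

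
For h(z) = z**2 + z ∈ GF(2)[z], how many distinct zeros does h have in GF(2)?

2

Evaluate at each of the 2 elements of GF(2):
h(0) = 0 → root; h(1) = 0 → root.
Roots: {0, 1}.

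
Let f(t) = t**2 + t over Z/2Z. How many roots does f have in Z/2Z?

2

Evaluate at each of the 2 elements of Z/2Z:
f(0) = 0 → root; f(1) = 0 → root.
Roots: {0, 1}.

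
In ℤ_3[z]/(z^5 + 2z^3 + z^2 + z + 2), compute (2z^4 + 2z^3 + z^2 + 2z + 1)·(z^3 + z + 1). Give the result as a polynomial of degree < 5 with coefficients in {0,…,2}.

Multiply in ℤ_3[z]: (2z^4 + 2z^3 + z^2 + 2z + 1)·(z^3 + z + 1) = 2z^7 + 2z^6 + z^3 + 1.
Reduce using z^5 ≡ z^3 + 2z^2 + 2z + 1 (mod z^5 + 2z^3 + z^2 + z + 2).
Reduced: 2z^3 + z^2.

2z^3 + z^2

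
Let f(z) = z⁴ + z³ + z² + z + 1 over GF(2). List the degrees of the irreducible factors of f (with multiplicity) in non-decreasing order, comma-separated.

4

Roots in GF(2): f(0) = 1; f(1) = 1.
Complete factorization: f(z) = (z⁴ + z³ + z² + z + 1).
Factor degrees with multiplicity: 4 = 4.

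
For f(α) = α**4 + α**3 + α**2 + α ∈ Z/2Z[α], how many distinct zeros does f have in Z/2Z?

Evaluate at each of the 2 elements of Z/2Z:
f(0) = 0 → root; f(1) = 0 → root.
Roots: {0, 1}.

2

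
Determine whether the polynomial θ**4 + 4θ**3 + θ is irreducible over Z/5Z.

Write g(θ) = θ**4 + 4θ**3 + θ.
Check for roots in Z/5Z: g(0) = 0 → root; g(1) = 1; g(2) = 0 → root; g(3) = 2; g(4) = 1.
g(0) = 0, so (θ) divides g(θ); g is reducible.

No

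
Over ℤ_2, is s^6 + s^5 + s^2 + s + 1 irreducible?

Yes

Write f(s) = s^6 + s^5 + s^2 + s + 1.
Check for roots in ℤ_2: f(0) = 1; f(1) = 1.
No roots, so no linear factors.
Monic irreducibles of degree 2 over GF(2): s^2 + s + 1.
None of them divide f (all give nonzero remainder).
Monic irreducibles of degree 3 over GF(2): s^3 + s + 1, s^3 + s^2 + 1.
None of them divide f (all give nonzero remainder).
No irreducible factor of degree ≤ 3 exists, so f is irreducible over GF(2).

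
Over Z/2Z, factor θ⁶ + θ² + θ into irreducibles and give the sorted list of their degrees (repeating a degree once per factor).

Write h(θ) = θ⁶ + θ² + θ.
Roots in Z/2Z: h(0) = 0 → root; h(1) = 1.
Linear factors from roots: (θ).
Complete factorization: h(θ) = (θ)·(θ² + θ + 1)·(θ³ + θ² + 1).
Factor degrees with multiplicity: 1 + 2 + 3 = 6.

1, 2, 3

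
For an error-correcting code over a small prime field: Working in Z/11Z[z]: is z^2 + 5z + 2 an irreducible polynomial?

Yes

Write h(z) = z^2 + 5z + 2.
Check each element of Z/11Z for a root: h(0)=2, h(1)=8, h(2)=5, h(3)=4, h(4)=5, h(5)=8, h(6)=2, h(7)=9, h(8)=7, h(9)=7, h(10)=9.
No roots. A degree-2 polynomial over a field with no linear factor is irreducible.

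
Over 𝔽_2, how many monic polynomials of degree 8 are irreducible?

Gauss's count: N_{2}(8) = (1/8) Σ_{d|8} μ(8/d)·2^d.
Divisors of 8: 1, 2, 4, 8; μ(8/d) for each: 0, 0, -1, 1.
Σ = − 2^4 + 2^8 = 240.
N = 240/8 = 30.

30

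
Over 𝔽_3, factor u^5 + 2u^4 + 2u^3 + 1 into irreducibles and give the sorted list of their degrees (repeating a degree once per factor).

Write h(u) = u^5 + 2u^4 + 2u^3 + 1.
Roots in 𝔽_3: h(0) = 1; h(1) = 0 → root; h(2) = 0 → root.
Linear factors from roots: (u + 2), (u + 1).
Complete factorization: h(u) = (u + 2)·(u + 1)^2·(u^2 + u + 2).
Factor degrees with multiplicity: 1 + 1 + 1 + 2 = 5.

1, 1, 1, 2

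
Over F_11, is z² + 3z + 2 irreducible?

Write P(z) = z² + 3z + 2.
Check each element of F_11 for a root: P(0)=2, P(1)=6, P(2)=1, P(3)=9, P(4)=8, P(5)=9, P(6)=1, P(7)=6, P(8)=2, P(9)=0, P(10)=0.
P(9) = 0, so (z − 9) divides P(z); P is reducible.

No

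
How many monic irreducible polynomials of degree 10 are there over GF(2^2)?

104754

x^(4^10) − x is the product of all monic irreducibles of degree dividing 10; Möbius inversion gives N = (1/10) Σ μ(10/d)·4^d.
Divisors of 10: 1, 2, 5, 10; μ(10/d) for each: 1, -1, -1, 1.
Σ = 4^1 − 4^2 − 4^5 + 4^10 = 1047540.
N = 1047540/10 = 104754.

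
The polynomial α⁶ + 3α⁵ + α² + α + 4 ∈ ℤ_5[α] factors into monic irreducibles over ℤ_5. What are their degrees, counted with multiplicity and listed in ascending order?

Write h(α) = α⁶ + 3α⁵ + α² + α + 4.
Roots in ℤ_5: h(0) = 4; h(1) = 0 → root; h(2) = 0 → root; h(3) = 4; h(4) = 2.
Linear factors from roots: (α + 4), (α + 3).
Complete factorization: h(α) = (α + 3)·(α + 4)·(α² + 3α + 3)·(α² + 3α + 4).
Factor degrees with multiplicity: 1 + 1 + 2 + 2 = 6.

1, 1, 2, 2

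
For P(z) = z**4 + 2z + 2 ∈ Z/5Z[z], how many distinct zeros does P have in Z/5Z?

1

Evaluate at each of the 5 elements of Z/5Z:
P(0) = 2; P(1) = 0 → root; P(2) = 2; P(3) = 4; P(4) = 1.
Roots: {1}.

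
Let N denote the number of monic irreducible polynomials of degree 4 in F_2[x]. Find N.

The number of monic irreducibles of degree 4 over GF(2) is (1/4)·Σ_{d∣4} μ(4/d) 2^d.
Divisors of 4: 1, 2, 4; μ(4/d) for each: 0, -1, 1.
Σ = − 2^2 + 2^4 = 12.
N = 12/4 = 3.

3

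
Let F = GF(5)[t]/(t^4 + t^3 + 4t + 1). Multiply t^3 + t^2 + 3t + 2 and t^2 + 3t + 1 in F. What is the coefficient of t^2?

Multiply in GF(5)[t]: (t^3 + t^2 + 3t + 2)·(t^2 + 3t + 1) = t^5 + 4t^4 + 2t^3 + 2t^2 + 4t + 2.
Reduce using t^4 ≡ 4t^3 + t + 4 (mod t^4 + t^3 + 4t + 1).
Reduced: 4t^3 + 3t^2 + t + 4.

3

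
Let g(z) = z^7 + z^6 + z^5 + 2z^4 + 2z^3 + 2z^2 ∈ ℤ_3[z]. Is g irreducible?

Check for roots in ℤ_3: g(0) = 0 → root; g(1) = 0 → root; g(2) = 1.
g(0) = 0, so (z) divides g(z); g is reducible.

No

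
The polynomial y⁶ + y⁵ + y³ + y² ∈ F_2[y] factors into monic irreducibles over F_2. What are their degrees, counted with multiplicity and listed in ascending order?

1, 1, 1, 1, 2

Write g(y) = y⁶ + y⁵ + y³ + y².
Roots in F_2: g(0) = 0 → root; g(1) = 0 → root.
Linear factors from roots: (y), (y + 1).
Complete factorization: g(y) = (y)^2·(y + 1)^2·(y² + y + 1).
Factor degrees with multiplicity: 1 + 1 + 1 + 1 + 2 = 6.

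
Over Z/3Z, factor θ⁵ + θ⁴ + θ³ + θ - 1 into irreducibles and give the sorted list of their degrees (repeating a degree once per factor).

Write g(θ) = θ⁵ + θ⁴ + θ³ + θ - 1.
Roots in Z/3Z: g(0) = 2; g(1) = 0 → root; g(2) = 0 → root.
Linear factors from roots: (θ - 1), (θ + 1).
Complete factorization: g(θ) = (θ + 1)·(θ - 1)·(θ³ + θ² - θ + 1).
Factor degrees with multiplicity: 1 + 1 + 3 = 5.

1, 1, 3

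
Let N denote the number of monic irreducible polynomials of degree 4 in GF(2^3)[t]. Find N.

x^(8^4) − x is the product of all monic irreducibles of degree dividing 4; Möbius inversion gives N = (1/4) Σ μ(4/d)·8^d.
Divisors of 4: 1, 2, 4; μ(4/d) for each: 0, -1, 1.
Σ = − 8^2 + 8^4 = 4032.
N = 4032/4 = 1008.

1008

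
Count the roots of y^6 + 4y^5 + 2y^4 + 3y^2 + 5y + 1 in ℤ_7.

Write g(y) = y^6 + 4y^5 + 2y^4 + 3y^2 + 5y + 1.
Evaluate at each of the 7 elements of ℤ_7:
g(0) = 1; g(1) = 2; g(2) = 2; g(3) = 2; g(4) = 2; g(5) = 6; g(6) = 5.
No element is a root.

0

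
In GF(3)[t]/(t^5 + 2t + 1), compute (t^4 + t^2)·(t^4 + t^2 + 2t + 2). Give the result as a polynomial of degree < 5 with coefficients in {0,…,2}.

Multiply in GF(3)[t]: (t^4 + t^2)·(t^4 + t^2 + 2t + 2) = t^8 + 2t^6 + 2t^5 + 2t^3 + 2t^2.
Reduce using t^5 ≡ t + 2 (mod t^5 + 2t + 1).
Reduced: t^4 + t^3 + t^2 + 1.

t^4 + t^3 + t^2 + 1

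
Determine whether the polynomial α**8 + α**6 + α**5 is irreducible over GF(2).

Write g(α) = α**8 + α**6 + α**5.
Check for roots in GF(2): g(0) = 0 → root; g(1) = 1.
g(0) = 0, so (α) divides g(α); g is reducible.

No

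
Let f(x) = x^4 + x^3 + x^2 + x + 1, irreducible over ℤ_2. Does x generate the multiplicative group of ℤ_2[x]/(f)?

|GF(2^4)^×| = 2^4 − 1 = 15. Prime factorization: 15 = 3·5.
f is primitive ⇔ x has order 15 in GF(2)[x]/(f), i.e. x^(15/q) ≠ 1 for each prime q | 15.
x^(5) mod f = 1
x^(3) mod f = x^3.
Since x^(5) = 1, the order of x divides 5 < 15; not primitive.

No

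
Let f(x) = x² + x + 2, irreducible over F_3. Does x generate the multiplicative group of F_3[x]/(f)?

Yes

|GF(3^2)^×| = 3^2 − 1 = 8. Prime factorization: 8 = 2^3.
f is primitive ⇔ x has order 8 in GF(3)[x]/(f), i.e. x^(8/q) ≠ 1 for each prime q | 8.
x^(4) mod f = 2.
None equal 1, so x has full order 8; f is primitive.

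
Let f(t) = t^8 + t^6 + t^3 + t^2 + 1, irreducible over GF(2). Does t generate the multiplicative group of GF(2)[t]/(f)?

|GF(2^8)^×| = 2^8 − 1 = 255. Prime factorization: 255 = 3·5·17.
f is primitive ⇔ t has order 255 in GF(2)[t]/(f), i.e. t^(255/q) ≠ 1 for each prime q | 255.
t^(85) mod f = t^4 + t^3 + t^2.
t^(51) mod f = t^7 + t^5.
t^(15) mod f = t^6 + t^5 + t^4 + t^3 + t^2.
None equal 1, so t has full order 255; f is primitive.

Yes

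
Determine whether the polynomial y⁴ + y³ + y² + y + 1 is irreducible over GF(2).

Yes

Write P(y) = y⁴ + y³ + y² + y + 1.
Check for roots in GF(2): P(0) = 1; P(1) = 1.
No roots, so no linear factors.
Monic irreducibles of degree 2 over GF(2): y² + y + 1.
None of them divide P (all give nonzero remainder).
No irreducible factor of degree ≤ 2 exists, so P is irreducible over GF(2).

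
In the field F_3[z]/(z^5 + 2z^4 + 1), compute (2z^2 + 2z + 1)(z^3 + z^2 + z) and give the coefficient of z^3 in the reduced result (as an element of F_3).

Multiply in F_3[z]: (2z^2 + 2z + 1)·(z^3 + z^2 + z) = 2z^5 + z^4 + 2z^3 + z.
Reduce using z^5 ≡ z^4 + 2 (mod z^5 + 2z^4 + 1).
Reduced: 2z^3 + z + 1.

2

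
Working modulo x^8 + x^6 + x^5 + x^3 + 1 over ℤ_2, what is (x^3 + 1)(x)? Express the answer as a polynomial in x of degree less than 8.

Multiply in ℤ_2[x]: (x^3 + 1)·(x) = x^4 + x.
Reduced: x^4 + x.

x^4 + x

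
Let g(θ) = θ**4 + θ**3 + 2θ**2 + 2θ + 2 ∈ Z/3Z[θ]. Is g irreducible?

Yes

Check for roots in Z/3Z: g(0) = 2; g(1) = 2; g(2) = 2.
No roots, so no linear factors.
Monic irreducibles of degree 2 over GF(3): θ**2 + 1, θ**2 + θ + 2, θ**2 + 2θ + 2.
None of them divide g (all give nonzero remainder).
No irreducible factor of degree ≤ 2 exists, so g is irreducible over GF(3).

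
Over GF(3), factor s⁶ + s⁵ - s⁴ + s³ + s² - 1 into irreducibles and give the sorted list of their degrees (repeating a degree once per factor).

6

Write h(s) = s⁶ + s⁵ - s⁴ + s³ + s² - 1.
Roots in GF(3): h(0) = 2; h(1) = 2; h(2) = 1.
Complete factorization: h(s) = (s⁶ + s⁵ - s⁴ + s³ + s² - 1).
Factor degrees with multiplicity: 6 = 6.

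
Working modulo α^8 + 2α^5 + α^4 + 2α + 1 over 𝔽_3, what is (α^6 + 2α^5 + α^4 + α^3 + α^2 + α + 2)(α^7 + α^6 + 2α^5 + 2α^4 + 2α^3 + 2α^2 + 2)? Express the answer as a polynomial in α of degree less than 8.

2α^7 + α^6 + α^4 + α + 2

Multiply in 𝔽_3[α]: (α^6 + 2α^5 + α^4 + α^3 + α^2 + α + 2)·(α^7 + α^6 + 2α^5 + 2α^4 + 2α^3 + 2α^2 + 2) = α^13 + 2α^11 + 2α^10 + α^9 + α^7 + 2α^5 + α^4 + 2α^3 + 2α + 1.
Reduce using α^8 ≡ α^5 + 2α^4 + α + 2 (mod α^8 + 2α^5 + α^4 + 2α + 1).
Reduced: 2α^7 + α^6 + α^4 + α + 2.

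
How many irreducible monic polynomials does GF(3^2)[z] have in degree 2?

36

The number of monic irreducibles of degree 2 over GF(9) is (1/2)·Σ_{d∣2} μ(2/d) 9^d.
Divisors of 2: 1, 2; μ(2/d) for each: -1, 1.
Σ = − 9^1 + 9^2 = 72.
N = 72/2 = 36.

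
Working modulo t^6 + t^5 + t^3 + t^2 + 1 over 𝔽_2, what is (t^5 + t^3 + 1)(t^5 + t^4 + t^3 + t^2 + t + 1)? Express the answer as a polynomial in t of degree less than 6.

Multiply in 𝔽_2[t]: (t^5 + t^3 + 1)·(t^5 + t^4 + t^3 + t^2 + t + 1) = t^10 + t^9 + t^5 + t^2 + t + 1.
Reduce using t^6 ≡ t^5 + t^3 + t^2 + 1 (mod t^6 + t^5 + t^3 + t^2 + 1).
Reduced: t^5 + t^3 + t^2 + 1.

t^5 + t^3 + t^2 + 1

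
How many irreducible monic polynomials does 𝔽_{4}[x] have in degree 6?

670

The number of monic irreducibles of degree 6 over GF(4) is (1/6)·Σ_{d∣6} μ(6/d) 4^d.
Divisors of 6: 1, 2, 3, 6; μ(6/d) for each: 1, -1, -1, 1.
Σ = 4^1 − 4^2 − 4^3 + 4^6 = 4020.
N = 4020/6 = 670.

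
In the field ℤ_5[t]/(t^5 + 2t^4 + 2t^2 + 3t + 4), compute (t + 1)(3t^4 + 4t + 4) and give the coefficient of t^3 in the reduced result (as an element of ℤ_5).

0

Multiply in ℤ_5[t]: (t + 1)·(3t^4 + 4t + 4) = 3t^5 + 3t^4 + 4t^2 + 3t + 4.
Reduce using t^5 ≡ 3t^4 + 3t^2 + 2t + 1 (mod t^5 + 2t^4 + 2t^2 + 3t + 4).
Reduced: 2t^4 + 3t^2 + 4t + 2.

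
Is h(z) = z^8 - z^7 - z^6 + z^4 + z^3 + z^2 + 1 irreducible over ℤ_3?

Check for roots in ℤ_3: h(0) = 1; h(1) = 0 → root; h(2) = 0 → root.
h(1) = 0, so (z − 1) divides h(z); h is reducible.

No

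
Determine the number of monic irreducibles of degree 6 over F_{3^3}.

By the necklace-counting formula, N_27(6) = (1/6) Σ_{d|6} μ(6/d)·27^d.
Divisors of 6: 1, 2, 3, 6; μ(6/d) for each: 1, -1, -1, 1.
Σ = 27^1 − 27^2 − 27^3 + 27^6 = 387400104.
N = 387400104/6 = 64566684.

64566684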